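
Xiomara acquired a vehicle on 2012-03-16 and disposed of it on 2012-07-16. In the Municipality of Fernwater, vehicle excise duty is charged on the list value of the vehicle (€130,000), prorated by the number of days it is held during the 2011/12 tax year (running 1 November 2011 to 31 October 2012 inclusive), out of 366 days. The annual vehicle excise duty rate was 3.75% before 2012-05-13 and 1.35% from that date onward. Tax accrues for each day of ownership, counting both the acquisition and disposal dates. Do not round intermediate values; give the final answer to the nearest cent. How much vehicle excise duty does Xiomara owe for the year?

2012-03-16 to 2012-05-12: 58 days at 3.75% → €130,000 × 3.75% × 58/366 = €772.5410
2012-05-13 to 2012-07-16: 65 days at 1.35% → €130,000 × 1.35% × 65/366 = €311.6803
Total = €1,084.2213

€1,084.22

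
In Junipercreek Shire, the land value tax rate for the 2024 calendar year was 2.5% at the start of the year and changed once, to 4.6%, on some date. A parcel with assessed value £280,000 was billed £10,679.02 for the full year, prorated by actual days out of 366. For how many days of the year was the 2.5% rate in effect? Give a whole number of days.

Let d = days at the first rate; then 366 − d days at the second rate.
£280,000 × [2.5%·d + 4.6%·(366−d)] / 366 = £10,679.02
Solving gives d = 137, so the new rate took effect on 17 May 2024.

137 days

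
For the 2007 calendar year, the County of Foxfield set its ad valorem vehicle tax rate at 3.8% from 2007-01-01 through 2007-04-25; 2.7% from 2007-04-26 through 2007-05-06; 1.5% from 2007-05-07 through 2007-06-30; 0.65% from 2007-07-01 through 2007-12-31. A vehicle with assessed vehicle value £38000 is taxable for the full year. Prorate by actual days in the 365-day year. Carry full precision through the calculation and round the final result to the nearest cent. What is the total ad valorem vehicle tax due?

£696.28

2007-01-01 to 2007-04-25: 115 days at 3.8% → £38000 × 3.8% × 115/365 = £454.9589
2007-04-26 to 2007-05-06: 11 days at 2.7% → £38000 × 2.7% × 11/365 = £30.9205
2007-05-07 to 2007-06-30: 55 days at 1.5% → £38000 × 1.5% × 55/365 = £85.8904
2007-07-01 to 2007-12-31: 184 days at 0.65% → £38000 × 0.65% × 184/365 = £124.5151
Total = £696.2849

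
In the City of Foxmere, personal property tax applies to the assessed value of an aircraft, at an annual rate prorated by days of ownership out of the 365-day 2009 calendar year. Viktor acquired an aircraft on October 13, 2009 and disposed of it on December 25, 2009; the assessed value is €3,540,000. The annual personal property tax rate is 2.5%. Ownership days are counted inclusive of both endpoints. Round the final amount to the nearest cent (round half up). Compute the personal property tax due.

€17,942.47

Days held (October 13 – December 25, 2009): 74 out of 365
Tax = €3,540,000 × 2.5% × 74/365 = €17,942.4658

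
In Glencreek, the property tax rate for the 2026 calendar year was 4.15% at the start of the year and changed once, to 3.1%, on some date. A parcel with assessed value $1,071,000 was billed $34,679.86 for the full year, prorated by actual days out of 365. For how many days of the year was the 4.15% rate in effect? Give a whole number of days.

48 days

Let d = days at the first rate; then 365 − d days at the second rate.
$1,071,000 × [4.15%·d + 3.1%·(365−d)] / 365 = $34,679.86
Solving gives d = 48, so the new rate took effect on 18 Feb 2026.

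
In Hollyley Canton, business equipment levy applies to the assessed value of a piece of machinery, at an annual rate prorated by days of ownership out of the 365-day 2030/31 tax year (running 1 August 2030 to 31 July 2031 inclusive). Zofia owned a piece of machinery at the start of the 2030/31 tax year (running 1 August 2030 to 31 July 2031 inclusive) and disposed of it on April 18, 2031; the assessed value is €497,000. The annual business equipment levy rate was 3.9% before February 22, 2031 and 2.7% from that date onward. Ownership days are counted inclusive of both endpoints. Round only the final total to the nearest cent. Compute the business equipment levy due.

August 1, 2030 – February 21, 2031: 205 days at 3.9% → €497,000 × 3.9% × 205/365 = €10,886.3425
February 22 – April 18, 2031: 56 days at 2.7% → €497,000 × 2.7% × 56/365 = €2,058.8055
Total = €12,945.1479

€12,945.15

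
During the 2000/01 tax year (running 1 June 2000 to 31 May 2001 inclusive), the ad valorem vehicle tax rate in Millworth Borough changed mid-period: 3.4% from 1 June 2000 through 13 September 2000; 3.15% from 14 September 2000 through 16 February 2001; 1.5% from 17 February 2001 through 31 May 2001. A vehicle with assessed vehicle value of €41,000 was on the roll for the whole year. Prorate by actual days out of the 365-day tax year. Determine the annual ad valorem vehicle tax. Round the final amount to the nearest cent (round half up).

1 June – 13 September 2000: 105 days at 3.4% → €41,000 × 3.4% × 105/365 = €401.0137
14 September 2000 – 16 February 2001: 156 days at 3.15% → €41,000 × 3.15% × 156/365 = €551.9836
17 February – 31 May 2001: 104 days at 1.5% → €41,000 × 1.5% × 104/365 = €175.2329
Total = €1,128.2301

€1,128.23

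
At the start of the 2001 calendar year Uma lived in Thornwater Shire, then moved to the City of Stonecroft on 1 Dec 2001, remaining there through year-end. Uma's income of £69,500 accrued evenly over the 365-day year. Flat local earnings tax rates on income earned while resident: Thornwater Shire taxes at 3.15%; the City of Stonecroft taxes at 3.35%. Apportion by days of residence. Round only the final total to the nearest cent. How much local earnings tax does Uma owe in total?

£2,201.06

Thornwater Shire, 1 Jan – 30 Nov 2001: 334 days → £69,500 × 3.15% × 334/365 = £2,003.3137
The City of Stonecroft, 1 Dec – 31 Dec 2001: 31 days → £69,500 × 3.35% × 31/365 = £197.7418
Total = £2,201.0555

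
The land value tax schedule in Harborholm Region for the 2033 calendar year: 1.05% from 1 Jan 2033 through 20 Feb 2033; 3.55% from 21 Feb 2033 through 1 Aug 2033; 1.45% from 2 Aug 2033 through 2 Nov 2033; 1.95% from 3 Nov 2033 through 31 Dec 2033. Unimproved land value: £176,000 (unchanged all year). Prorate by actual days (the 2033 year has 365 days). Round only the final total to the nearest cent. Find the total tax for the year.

£4,236.30

1 Jan – 20 Feb 2033: 51 days at 1.05% → £176,000 × 1.05% × 51/365 = £258.2137
21 Feb – 1 Aug 2033: 162 days at 3.55% → £176,000 × 3.55% × 162/365 = £2,773.0849
2 Aug – 2 Nov 2033: 93 days at 1.45% → £176,000 × 1.45% × 93/365 = £650.2356
3 Nov – 31 Dec 2033: 59 days at 1.95% → £176,000 × 1.95% × 59/365 = £554.7616
Total = £4,236.2959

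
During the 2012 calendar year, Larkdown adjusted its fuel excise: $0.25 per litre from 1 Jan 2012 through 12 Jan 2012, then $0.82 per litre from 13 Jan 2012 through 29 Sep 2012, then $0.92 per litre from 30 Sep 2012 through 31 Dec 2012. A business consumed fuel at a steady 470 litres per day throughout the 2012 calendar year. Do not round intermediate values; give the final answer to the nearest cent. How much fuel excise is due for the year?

$142212.60

1 Jan – 12 Jan 2012: 12 days × 470 litres/day = 5,640 litres at $0.25/litre → $1410.00
13 Jan – 29 Sep 2012: 261 days × 470 litres/day = 122,670 litres at $0.82/litre → $100589.40
30 Sep – 31 Dec 2012: 93 days × 470 litres/day = 43,710 litres at $0.92/litre → $40213.20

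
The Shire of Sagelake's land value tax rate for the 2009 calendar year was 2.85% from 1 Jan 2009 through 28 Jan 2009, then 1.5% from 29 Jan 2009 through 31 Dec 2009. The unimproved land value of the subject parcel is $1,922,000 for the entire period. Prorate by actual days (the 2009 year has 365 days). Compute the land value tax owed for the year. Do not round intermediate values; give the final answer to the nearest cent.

1 Jan – 28 Jan 2009: 28 days at 2.85% → $1,922,000 × 2.85% × 28/365 = $4,202.0712
29 Jan – 31 Dec 2009: 337 days at 1.5% → $1,922,000 × 1.5% × 337/365 = $26,618.3836
Total = $30,820.4548

$30,820.45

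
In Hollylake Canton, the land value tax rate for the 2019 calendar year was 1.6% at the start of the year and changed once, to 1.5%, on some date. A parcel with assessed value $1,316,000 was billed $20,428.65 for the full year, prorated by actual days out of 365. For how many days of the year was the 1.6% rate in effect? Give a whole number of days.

191 days

Let d = days at the first rate; then 365 − d days at the second rate.
$1,316,000 × [1.6%·d + 1.5%·(365−d)] / 365 = $20,428.65
Solving gives d = 191, so the new rate took effect on 11 Jul 2019.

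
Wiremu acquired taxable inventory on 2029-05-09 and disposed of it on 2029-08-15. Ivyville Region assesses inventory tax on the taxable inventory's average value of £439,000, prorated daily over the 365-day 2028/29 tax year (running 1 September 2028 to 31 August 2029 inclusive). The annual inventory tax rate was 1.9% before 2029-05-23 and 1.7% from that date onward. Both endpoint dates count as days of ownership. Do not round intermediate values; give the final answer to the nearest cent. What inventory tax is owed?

£2,057.89

2029-05-09 to 2029-05-22: 14 days at 1.9% → £439,000 × 1.9% × 14/365 = £319.9288
2029-05-23 to 2029-08-15: 85 days at 1.7% → £439,000 × 1.7% × 85/365 = £1,737.9589
Total = £2,057.8877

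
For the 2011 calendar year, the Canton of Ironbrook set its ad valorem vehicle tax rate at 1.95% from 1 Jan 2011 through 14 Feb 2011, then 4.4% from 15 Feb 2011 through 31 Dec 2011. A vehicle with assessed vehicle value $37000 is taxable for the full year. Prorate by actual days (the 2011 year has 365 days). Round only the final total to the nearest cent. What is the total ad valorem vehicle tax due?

1 Jan – 14 Feb 2011: 45 days at 1.95% → $37000 × 1.95% × 45/365 = $88.9521
15 Feb – 31 Dec 2011: 320 days at 4.4% → $37000 × 4.4% × 320/365 = $1427.2877
Total = $1516.2397

$1516.24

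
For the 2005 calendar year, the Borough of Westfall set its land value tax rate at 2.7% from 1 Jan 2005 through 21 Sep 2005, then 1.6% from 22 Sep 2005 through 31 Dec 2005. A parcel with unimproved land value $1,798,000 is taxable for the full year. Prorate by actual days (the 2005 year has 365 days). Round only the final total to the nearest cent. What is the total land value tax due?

$43,073.18

1 Jan – 21 Sep 2005: 264 days at 2.7% → $1,798,000 × 2.7% × 264/365 = $35,112.7233
22 Sep – 31 Dec 2005: 101 days at 1.6% → $1,798,000 × 1.6% × 101/365 = $7,960.4603
Total = $43,073.1836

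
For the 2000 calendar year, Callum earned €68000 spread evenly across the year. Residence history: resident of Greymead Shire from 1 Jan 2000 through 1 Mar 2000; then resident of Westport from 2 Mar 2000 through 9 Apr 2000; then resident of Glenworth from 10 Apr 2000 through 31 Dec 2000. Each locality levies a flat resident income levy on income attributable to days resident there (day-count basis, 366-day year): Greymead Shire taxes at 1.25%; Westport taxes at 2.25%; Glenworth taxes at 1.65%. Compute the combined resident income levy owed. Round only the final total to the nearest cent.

€1120.14

Greymead Shire, 1 Jan – 1 Mar 2000: 61 days → €68000 × 1.25% × 61/366 = €141.6667
Westport, 2 Mar – 9 Apr 2000: 39 days → €68000 × 2.25% × 39/366 = €163.0328
Glenworth, 10 Apr – 31 Dec 2000: 266 days → €68000 × 1.65% × 266/366 = €815.4426
Total = €1120.1421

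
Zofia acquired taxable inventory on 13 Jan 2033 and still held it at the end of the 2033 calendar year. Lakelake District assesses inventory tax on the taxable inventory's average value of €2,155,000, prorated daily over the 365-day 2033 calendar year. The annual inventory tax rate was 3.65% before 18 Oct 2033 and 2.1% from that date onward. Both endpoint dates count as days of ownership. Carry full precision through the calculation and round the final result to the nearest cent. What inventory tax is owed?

€69,207.97

13 Jan – 17 Oct 2033: 278 days at 3.65% → €2,155,000 × 3.65% × 278/365 = €59,909.0000
18 Oct – 31 Dec 2033: 75 days at 2.1% → €2,155,000 × 2.1% × 75/365 = €9,298.9726
Total = €69,207.9726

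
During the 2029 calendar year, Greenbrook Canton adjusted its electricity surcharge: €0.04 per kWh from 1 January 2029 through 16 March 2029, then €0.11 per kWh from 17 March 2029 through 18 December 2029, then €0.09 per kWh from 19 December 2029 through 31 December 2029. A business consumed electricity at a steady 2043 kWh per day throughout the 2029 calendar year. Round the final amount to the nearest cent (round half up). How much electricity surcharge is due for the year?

€70769.52

1 January – 16 March 2029: 75 days × 2043 kWh/day = 153,225 kWh at €0.04/kWh → €6129.00
17 March – 18 December 2029: 277 days × 2043 kWh/day = 565,911 kWh at €0.11/kWh → €62250.21
19 December – 31 December 2029: 13 days × 2043 kWh/day = 26,559 kWh at €0.09/kWh → €2390.31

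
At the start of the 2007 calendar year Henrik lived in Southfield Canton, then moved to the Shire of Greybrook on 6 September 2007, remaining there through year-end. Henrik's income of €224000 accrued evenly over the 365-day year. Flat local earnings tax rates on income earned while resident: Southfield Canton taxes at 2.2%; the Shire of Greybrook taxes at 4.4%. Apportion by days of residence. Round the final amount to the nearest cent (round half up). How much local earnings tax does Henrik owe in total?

Southfield Canton, 1 January – 5 September 2007: 248 days → €224000 × 2.2% × 248/365 = €3348.3397
The Shire of Greybrook, 6 September – 31 December 2007: 117 days → €224000 × 4.4% × 117/365 = €3159.3205
Total = €6507.6603

€6507.66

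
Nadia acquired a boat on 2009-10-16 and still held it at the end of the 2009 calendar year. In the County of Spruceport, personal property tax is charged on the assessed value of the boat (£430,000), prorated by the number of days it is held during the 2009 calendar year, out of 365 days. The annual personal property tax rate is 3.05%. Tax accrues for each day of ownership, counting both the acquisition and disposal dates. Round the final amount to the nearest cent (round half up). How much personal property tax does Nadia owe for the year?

Days held (2009-10-16 to 2009-12-31): 77 out of 365
Tax = £430,000 × 3.05% × 77/365 = £2,766.7260

£2,766.73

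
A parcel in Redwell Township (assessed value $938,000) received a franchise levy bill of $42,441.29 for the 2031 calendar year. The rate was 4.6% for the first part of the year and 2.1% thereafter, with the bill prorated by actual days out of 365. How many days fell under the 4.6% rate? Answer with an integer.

354 days

Let d = days at the first rate; then 365 − d days at the second rate.
$938,000 × [4.6%·d + 2.1%·(365−d)] / 365 = $42,441.29
Solving gives d = 354, so the new rate took effect on December 21, 2031.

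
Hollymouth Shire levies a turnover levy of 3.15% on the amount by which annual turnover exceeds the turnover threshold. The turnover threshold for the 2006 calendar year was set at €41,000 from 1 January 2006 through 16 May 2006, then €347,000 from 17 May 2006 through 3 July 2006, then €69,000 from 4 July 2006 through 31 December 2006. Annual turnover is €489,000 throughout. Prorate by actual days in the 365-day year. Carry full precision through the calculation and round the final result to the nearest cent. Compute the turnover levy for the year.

€12,407.03

1 January – 16 May 2006: 136 days, exemption €41,000 → (€489,000 − €41,000) × 3.15% × 136/365 = €5,258.1699
17 May – 3 July 2006: 48 days, exemption €347,000 → (€489,000 − €347,000) × 3.15% × 48/365 = €588.2301
4 July – 31 December 2006: 181 days, exemption €69,000 → (€489,000 − €69,000) × 3.15% × 181/365 = €6,560.6301
Total = €12,407.0301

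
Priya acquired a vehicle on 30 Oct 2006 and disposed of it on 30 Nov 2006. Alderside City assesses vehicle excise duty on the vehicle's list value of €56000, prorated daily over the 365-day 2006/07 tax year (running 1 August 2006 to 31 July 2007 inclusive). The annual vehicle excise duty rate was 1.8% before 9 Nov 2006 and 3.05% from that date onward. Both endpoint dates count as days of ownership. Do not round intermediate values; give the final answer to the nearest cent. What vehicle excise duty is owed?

30 Oct – 8 Nov 2006: 10 days at 1.8% → €56000 × 1.8% × 10/365 = €27.6164
9 Nov – 30 Nov 2006: 22 days at 3.05% → €56000 × 3.05% × 22/365 = €102.9479
Total = €130.5644

€130.56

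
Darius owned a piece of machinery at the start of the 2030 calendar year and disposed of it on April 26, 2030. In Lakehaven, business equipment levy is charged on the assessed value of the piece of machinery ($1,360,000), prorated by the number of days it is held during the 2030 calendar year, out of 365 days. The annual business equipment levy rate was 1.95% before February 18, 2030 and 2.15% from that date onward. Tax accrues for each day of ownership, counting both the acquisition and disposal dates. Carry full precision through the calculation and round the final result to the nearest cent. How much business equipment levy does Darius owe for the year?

$8,935.01

January 1 – February 17, 2030: 48 days at 1.95% → $1,360,000 × 1.95% × 48/365 = $3,487.5616
February 18 – April 26, 2030: 68 days at 2.15% → $1,360,000 × 2.15% × 68/365 = $5,447.4521
Total = $8,935.0137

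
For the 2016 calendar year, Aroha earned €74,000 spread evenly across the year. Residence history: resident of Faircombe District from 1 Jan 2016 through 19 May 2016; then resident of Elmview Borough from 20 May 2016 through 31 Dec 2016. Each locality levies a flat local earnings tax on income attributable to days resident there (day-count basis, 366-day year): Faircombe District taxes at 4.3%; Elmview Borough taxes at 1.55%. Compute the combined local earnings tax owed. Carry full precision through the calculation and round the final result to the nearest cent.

€1,925.42

Faircombe District, 1 Jan – 19 May 2016: 140 days → €74,000 × 4.3% × 140/366 = €1,217.1585
Elmview Borough, 20 May – 31 Dec 2016: 226 days → €74,000 × 1.55% × 226/366 = €708.2568
Total = €1,925.4153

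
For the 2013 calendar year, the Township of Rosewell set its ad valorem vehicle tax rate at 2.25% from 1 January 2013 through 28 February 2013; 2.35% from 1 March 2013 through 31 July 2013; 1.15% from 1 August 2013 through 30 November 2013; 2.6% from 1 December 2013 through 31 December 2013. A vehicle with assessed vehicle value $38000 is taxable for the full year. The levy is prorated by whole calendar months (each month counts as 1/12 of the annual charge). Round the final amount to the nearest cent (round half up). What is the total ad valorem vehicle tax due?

$742.58

1 January – 28 February 2013: 2 months at 2.25% → $38000 × 2.25% × 2/12 = $142.5000
1 March – 31 July 2013: 5 months at 2.35% → $38000 × 2.35% × 5/12 = $372.0833
1 August – 30 November 2013: 4 months at 1.15% → $38000 × 1.15% × 4/12 = $145.6667
1 December – 31 December 2013: 1 month at 2.6% → $38000 × 2.6% × 1/12 = $82.3333
Total = $742.5833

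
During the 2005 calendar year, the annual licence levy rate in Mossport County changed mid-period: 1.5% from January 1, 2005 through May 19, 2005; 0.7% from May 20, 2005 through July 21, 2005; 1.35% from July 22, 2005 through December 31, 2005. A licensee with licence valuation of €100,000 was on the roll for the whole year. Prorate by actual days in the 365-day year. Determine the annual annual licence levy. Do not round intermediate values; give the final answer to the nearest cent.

€1,294.93

January 1 – May 19, 2005: 139 days at 1.5% → €100,000 × 1.5% × 139/365 = €571.2329
May 20 – July 21, 2005: 63 days at 0.7% → €100,000 × 0.7% × 63/365 = €120.8219
July 22 – December 31, 2005: 163 days at 1.35% → €100,000 × 1.35% × 163/365 = €602.8767
Total = €1,294.9315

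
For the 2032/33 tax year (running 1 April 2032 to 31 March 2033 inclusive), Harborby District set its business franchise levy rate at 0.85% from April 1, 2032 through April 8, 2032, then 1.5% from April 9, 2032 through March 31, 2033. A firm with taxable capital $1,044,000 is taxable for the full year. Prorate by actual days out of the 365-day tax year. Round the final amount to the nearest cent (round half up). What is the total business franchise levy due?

$15,511.27

April 1 – April 8, 2032: 8 days at 0.85% → $1,044,000 × 0.85% × 8/365 = $194.4986
April 9, 2032 – March 31, 2033: 357 days at 1.5% → $1,044,000 × 1.5% × 357/365 = $15,316.7671
Total = $15,511.2658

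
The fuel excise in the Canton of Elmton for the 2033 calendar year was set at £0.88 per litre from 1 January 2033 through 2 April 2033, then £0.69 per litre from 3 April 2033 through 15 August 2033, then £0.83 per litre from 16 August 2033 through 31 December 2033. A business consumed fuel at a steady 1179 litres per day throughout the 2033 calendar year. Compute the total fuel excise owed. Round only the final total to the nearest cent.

1 January – 2 April 2033: 92 days × 1179 litres/day = 108,468 litres at £0.88/litre → £95451.84
3 April – 15 August 2033: 135 days × 1179 litres/day = 159,165 litres at £0.69/litre → £109823.85
16 August – 31 December 2033: 138 days × 1179 litres/day = 162,702 litres at £0.83/litre → £135042.66

£340318.35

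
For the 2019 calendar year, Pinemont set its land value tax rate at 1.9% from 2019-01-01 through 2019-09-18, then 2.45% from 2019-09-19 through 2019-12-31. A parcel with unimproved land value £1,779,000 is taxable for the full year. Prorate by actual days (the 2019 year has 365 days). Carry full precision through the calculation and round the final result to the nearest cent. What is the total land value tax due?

2019-01-01 to 2019-09-18: 261 days at 1.9% → £1,779,000 × 1.9% × 261/365 = £24,170.0301
2019-09-19 to 2019-12-31: 104 days at 2.45% → £1,779,000 × 2.45% × 104/365 = £12,418.8822
Total = £36,588.9123

£36,588.91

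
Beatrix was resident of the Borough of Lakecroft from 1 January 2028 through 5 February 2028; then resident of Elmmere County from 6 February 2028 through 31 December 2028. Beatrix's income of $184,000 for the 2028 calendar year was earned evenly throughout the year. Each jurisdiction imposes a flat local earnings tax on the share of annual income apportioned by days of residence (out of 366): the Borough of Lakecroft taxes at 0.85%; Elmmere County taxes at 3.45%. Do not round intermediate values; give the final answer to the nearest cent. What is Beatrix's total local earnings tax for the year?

$5,877.44

The Borough of Lakecroft, 1 January – 5 February 2028: 36 days → $184,000 × 0.85% × 36/366 = $153.8361
Elmmere County, 6 February – 31 December 2028: 330 days → $184,000 × 3.45% × 330/366 = $5,723.6066
Total = $5,877.4426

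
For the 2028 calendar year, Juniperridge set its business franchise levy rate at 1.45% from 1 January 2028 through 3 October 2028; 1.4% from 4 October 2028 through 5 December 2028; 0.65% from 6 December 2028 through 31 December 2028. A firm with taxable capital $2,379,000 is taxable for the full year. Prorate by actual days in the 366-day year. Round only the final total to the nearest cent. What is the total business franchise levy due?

$32,938.75

1 January – 3 October 2028: 277 days at 1.45% → $2,379,000 × 1.45% × 277/366 = $26,107.2500
4 October – 5 December 2028: 63 days at 1.4% → $2,379,000 × 1.4% × 63/366 = $5,733.0000
6 December – 31 December 2028: 26 days at 0.65% → $2,379,000 × 0.65% × 26/366 = $1,098.5000
Total = $32,938.7500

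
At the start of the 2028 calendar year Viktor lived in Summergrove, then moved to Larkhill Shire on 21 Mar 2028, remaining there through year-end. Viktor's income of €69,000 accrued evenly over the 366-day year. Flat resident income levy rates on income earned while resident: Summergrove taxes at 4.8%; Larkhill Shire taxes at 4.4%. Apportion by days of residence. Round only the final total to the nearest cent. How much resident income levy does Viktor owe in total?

Summergrove, 1 Jan – 20 Mar 2028: 80 days → €69,000 × 4.8% × 80/366 = €723.9344
Larkhill Shire, 21 Mar – 31 Dec 2028: 286 days → €69,000 × 4.4% × 286/366 = €2,372.3934
Total = €3,096.3279

€3,096.33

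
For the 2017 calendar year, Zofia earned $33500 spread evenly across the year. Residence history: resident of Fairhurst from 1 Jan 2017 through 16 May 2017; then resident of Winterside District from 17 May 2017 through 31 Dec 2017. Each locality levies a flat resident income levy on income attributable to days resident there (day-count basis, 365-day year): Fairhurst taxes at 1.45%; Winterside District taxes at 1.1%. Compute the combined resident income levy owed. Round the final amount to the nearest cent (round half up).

Fairhurst, 1 Jan – 16 May 2017: 136 days → $33500 × 1.45% × 136/365 = $180.9918
Winterside District, 17 May – 31 Dec 2017: 229 days → $33500 × 1.1% × 229/365 = $231.1959
Total = $412.1877

$412.19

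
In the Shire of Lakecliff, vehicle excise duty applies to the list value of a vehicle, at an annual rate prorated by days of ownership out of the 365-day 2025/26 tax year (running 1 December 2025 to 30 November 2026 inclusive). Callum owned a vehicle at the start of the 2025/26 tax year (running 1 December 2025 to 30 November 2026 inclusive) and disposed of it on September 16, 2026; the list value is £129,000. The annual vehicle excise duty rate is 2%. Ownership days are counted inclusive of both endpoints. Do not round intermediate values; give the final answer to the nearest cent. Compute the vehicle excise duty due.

£2,049.86

Days held (December 1, 2025 – September 16, 2026): 290 out of 365
Tax = £129,000 × 2% × 290/365 = £2,049.8630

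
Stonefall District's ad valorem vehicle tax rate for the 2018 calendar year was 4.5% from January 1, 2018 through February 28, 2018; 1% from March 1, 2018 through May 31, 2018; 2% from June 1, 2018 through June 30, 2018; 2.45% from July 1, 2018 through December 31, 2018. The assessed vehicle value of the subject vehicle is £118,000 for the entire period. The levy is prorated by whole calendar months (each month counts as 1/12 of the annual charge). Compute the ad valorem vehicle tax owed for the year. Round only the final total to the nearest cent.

£2,822.17

January 1 – February 28, 2018: 2 months at 4.5% → £118,000 × 4.5% × 2/12 = £885.0000
March 1 – May 31, 2018: 3 months at 1% → £118,000 × 1% × 3/12 = £295.0000
June 1 – June 30, 2018: 1 month at 2% → £118,000 × 2% × 1/12 = £196.6667
July 1 – December 31, 2018: 6 months at 2.45% → £118,000 × 2.45% × 6/12 = £1,445.5000
Total = £2,822.1667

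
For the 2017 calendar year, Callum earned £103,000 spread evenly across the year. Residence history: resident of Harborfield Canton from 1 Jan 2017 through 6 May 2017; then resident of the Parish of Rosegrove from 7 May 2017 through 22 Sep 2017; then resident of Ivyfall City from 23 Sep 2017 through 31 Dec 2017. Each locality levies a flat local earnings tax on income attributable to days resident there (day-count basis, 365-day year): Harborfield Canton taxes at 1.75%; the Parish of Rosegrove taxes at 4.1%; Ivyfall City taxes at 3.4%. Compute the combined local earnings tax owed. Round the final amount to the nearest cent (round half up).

£3,189.90

Harborfield Canton, 1 Jan – 6 May 2017: 126 days → £103,000 × 1.75% × 126/365 = £622.2329
The Parish of Rosegrove, 7 May – 22 Sep 2017: 139 days → £103,000 × 4.1% × 139/365 = £1,608.2110
Ivyfall City, 23 Sep – 31 Dec 2017: 100 days → £103,000 × 3.4% × 100/365 = £959.4521
Total = £3,189.8959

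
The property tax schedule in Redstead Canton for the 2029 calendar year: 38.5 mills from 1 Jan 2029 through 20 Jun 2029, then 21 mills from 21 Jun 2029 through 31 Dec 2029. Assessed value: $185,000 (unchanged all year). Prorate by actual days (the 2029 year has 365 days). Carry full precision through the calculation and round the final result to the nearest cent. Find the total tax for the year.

1 Jan – 20 Jun 2029: 171 days at 38.5 mills → $185,000 × 3.85% × 171/365 = $3,336.8425
21 Jun – 31 Dec 2029: 194 days at 21 mills → $185,000 × 2.1% × 194/365 = $2,064.9041
Total = $5,401.7466

$5,401.75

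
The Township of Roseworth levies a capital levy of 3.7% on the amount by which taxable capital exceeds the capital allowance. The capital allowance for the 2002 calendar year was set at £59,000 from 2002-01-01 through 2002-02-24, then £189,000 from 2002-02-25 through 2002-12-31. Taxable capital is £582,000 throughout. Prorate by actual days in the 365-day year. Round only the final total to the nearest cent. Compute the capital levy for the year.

£15,265.79

2002-01-01 to 2002-02-24: 55 days, exemption £59,000 → (£582,000 − £59,000) × 3.7% × 55/365 = £2,915.9041
2002-02-25 to 2002-12-31: 310 days, exemption £189,000 → (£582,000 − £189,000) × 3.7% × 310/365 = £12,349.8904
Total = £15,265.7945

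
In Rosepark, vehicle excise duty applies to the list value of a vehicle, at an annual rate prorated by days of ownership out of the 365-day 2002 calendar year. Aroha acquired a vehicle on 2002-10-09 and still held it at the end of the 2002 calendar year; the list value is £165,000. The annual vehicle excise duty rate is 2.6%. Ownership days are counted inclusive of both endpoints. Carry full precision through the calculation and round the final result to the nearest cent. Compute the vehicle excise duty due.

Days held (2002-10-09 to 2002-12-31): 84 out of 365
Tax = £165,000 × 2.6% × 84/365 = £987.2877

£987.29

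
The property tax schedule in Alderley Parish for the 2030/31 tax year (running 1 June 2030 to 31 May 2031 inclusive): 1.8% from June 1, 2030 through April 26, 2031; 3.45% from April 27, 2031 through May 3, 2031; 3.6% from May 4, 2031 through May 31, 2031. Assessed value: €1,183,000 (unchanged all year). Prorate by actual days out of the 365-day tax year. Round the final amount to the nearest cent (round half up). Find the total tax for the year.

€23,301.86

June 1, 2030 – April 26, 2031: 330 days at 1.8% → €1,183,000 × 1.8% × 330/365 = €19,252.1096
April 27 – May 3, 2031: 7 days at 3.45% → €1,183,000 × 3.45% × 7/365 = €782.7247
May 4 – May 31, 2031: 28 days at 3.6% → €1,183,000 × 3.6% × 28/365 = €3,267.0247
Total = €23,301.8589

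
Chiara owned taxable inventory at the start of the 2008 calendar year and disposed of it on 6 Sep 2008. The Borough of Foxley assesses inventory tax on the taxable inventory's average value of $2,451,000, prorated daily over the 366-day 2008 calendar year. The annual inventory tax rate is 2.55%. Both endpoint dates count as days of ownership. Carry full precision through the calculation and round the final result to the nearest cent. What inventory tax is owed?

$42,691.60

Days held (1 Jan – 6 Sep 2008): 250 out of 366
Tax = $2,451,000 × 2.55% × 250/366 = $42,691.5984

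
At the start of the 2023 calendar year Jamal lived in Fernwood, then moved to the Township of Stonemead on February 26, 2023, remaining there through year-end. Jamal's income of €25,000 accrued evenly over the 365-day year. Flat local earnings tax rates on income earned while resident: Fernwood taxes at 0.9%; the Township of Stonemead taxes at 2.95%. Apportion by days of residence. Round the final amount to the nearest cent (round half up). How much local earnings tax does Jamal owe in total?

Fernwood, January 1 – February 25, 2023: 56 days → €25,000 × 0.9% × 56/365 = €34.5205
The Township of Stonemead, February 26 – December 31, 2023: 309 days → €25,000 × 2.95% × 309/365 = €624.3493
Total = €658.8699

€658.87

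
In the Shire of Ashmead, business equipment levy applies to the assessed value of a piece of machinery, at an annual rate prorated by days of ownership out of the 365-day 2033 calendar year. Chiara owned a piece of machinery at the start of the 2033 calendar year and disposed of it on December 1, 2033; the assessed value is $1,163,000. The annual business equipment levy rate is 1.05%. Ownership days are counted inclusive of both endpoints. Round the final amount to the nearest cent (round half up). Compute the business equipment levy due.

Days held (January 1 – December 1, 2033): 335 out of 365
Tax = $1,163,000 × 1.05% × 335/365 = $11,207.8151

$11,207.82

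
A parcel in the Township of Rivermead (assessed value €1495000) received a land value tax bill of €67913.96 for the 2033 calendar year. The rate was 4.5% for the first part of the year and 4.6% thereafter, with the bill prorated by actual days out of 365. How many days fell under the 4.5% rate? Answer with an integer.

209 days

Let d = days at the first rate; then 365 − d days at the second rate.
€1495000 × [4.5%·d + 4.6%·(365−d)] / 365 = €67913.96
Solving gives d = 209, so the new rate took effect on 29 July 2033.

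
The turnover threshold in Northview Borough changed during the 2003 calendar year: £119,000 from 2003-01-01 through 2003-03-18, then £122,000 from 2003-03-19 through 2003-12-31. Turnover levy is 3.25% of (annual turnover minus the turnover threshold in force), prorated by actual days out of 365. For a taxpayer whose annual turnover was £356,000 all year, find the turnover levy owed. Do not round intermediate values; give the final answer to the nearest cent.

£7,625.57

2003-01-01 to 2003-03-18: 77 days, exemption £119,000 → (£356,000 − £119,000) × 3.25% × 77/365 = £1,624.9110
2003-03-19 to 2003-12-31: 288 days, exemption £122,000 → (£356,000 − £122,000) × 3.25% × 288/365 = £6,000.6575
Total = £7,625.5685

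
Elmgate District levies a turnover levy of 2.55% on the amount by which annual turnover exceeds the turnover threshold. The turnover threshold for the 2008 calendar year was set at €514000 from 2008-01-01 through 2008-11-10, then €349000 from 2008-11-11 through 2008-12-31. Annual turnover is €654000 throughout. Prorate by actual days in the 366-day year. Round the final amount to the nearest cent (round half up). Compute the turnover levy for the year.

€4156.29

2008-01-01 to 2008-11-10: 315 days, exemption €514000 → (€654000 − €514000) × 2.55% × 315/366 = €3072.5410
2008-11-11 to 2008-12-31: 51 days, exemption €349000 → (€654000 − €349000) × 2.55% × 51/366 = €1083.7500
Total = €4156.2910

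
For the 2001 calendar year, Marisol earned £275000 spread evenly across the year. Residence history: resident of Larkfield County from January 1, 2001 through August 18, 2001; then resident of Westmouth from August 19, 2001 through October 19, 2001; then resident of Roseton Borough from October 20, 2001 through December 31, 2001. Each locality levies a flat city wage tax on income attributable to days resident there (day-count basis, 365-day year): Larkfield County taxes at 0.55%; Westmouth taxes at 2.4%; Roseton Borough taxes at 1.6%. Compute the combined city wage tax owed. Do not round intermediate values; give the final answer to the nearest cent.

£2954.18

Larkfield County, January 1 – August 18, 2001: 230 days → £275000 × 0.55% × 230/365 = £953.0822
Westmouth, August 19 – October 19, 2001: 62 days → £275000 × 2.4% × 62/365 = £1121.0959
Roseton Borough, October 20 – December 31, 2001: 73 days → £275000 × 1.6% × 73/365 = £880.0000
Total = £2954.1781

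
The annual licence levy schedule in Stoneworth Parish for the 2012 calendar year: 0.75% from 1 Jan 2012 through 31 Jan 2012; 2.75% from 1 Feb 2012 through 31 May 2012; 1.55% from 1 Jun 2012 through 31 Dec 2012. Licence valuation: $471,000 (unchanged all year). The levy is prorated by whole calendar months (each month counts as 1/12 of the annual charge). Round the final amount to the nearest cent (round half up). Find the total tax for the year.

1 Jan – 31 Jan 2012: 1 month at 0.75% → $471,000 × 0.75% × 1/12 = $294.3750
1 Feb – 31 May 2012: 4 months at 2.75% → $471,000 × 2.75% × 4/12 = $4,317.5000
1 Jun – 31 Dec 2012: 7 months at 1.55% → $471,000 × 1.55% × 7/12 = $4,258.6250
Total = $8,870.5000

$8,870.50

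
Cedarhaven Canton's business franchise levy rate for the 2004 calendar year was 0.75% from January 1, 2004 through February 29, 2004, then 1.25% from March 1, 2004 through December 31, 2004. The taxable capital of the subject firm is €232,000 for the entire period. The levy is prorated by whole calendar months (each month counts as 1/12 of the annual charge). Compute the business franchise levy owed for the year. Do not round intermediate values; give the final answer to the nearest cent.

January 1 – February 29, 2004: 2 months at 0.75% → €232,000 × 0.75% × 2/12 = €290.0000
March 1 – December 31, 2004: 10 months at 1.25% → €232,000 × 1.25% × 10/12 = €2,416.6667
Total = €2,706.6667

€2,706.67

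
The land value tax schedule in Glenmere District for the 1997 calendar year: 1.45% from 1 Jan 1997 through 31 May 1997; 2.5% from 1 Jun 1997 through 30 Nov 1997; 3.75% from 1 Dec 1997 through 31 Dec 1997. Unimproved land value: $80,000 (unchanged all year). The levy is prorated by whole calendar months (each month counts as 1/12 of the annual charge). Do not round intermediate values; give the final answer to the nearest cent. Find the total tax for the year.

1 Jan – 31 May 1997: 5 months at 1.45% → $80,000 × 1.45% × 5/12 = $483.3333
1 Jun – 30 Nov 1997: 6 months at 2.5% → $80,000 × 2.5% × 6/12 = $1,000.0000
1 Dec – 31 Dec 1997: 1 month at 3.75% → $80,000 × 3.75% × 1/12 = $250.0000
Total = $1,733.3333

$1,733.33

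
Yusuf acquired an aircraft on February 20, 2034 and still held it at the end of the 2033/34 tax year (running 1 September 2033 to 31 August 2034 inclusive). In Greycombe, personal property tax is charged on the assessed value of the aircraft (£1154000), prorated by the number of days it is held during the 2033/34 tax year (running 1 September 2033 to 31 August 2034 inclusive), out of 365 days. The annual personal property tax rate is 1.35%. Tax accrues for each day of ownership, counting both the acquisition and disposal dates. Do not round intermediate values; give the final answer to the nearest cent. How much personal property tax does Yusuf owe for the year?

£8237.66

Days held (February 20 – August 31, 2034): 193 out of 365
Tax = £1154000 × 1.35% × 193/365 = £8237.6630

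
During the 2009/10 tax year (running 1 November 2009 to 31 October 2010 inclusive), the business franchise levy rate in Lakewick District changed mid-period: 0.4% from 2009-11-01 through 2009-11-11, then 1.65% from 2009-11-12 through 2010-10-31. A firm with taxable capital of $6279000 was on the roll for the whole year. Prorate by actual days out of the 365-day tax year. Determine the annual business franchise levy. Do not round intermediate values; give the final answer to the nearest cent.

2009-11-01 to 2009-11-11: 11 days at 0.4% → $6279000 × 0.4% × 11/365 = $756.9205
2009-11-12 to 2010-10-31: 354 days at 1.65% → $6279000 × 1.65% × 354/365 = $100481.2027
Total = $101238.1233

$101238.12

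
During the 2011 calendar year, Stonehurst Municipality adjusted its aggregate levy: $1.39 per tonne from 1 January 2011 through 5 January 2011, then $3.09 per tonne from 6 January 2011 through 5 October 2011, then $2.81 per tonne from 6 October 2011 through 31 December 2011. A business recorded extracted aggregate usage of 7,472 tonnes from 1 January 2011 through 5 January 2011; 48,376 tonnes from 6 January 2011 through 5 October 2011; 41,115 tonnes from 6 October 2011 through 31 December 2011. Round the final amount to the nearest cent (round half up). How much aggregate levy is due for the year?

$275,401.07

1 January – 5 January 2011: 7,472 tonnes at $1.39/tonne → $10,386.08
6 January – 5 October 2011: 48,376 tonnes at $3.09/tonne → $149,481.84
6 October – 31 December 2011: 41,115 tonnes at $2.81/tonne → $115,533.15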